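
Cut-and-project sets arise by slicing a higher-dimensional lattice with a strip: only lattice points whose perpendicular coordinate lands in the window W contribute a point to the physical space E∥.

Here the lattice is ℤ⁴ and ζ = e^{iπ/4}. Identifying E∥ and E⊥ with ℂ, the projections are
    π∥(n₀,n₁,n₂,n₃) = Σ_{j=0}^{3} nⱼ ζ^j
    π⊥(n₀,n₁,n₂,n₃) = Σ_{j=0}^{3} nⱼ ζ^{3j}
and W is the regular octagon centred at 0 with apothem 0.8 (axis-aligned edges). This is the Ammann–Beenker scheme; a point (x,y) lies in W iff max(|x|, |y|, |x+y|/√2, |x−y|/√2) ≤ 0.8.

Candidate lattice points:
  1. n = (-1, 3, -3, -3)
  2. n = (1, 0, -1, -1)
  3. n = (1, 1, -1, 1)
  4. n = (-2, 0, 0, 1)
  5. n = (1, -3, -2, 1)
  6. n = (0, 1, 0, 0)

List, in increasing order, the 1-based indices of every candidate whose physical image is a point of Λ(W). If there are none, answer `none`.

2

π⊥(n) = n₀ + n₁ζ³ + n₂ζ⁶ + n₃ζ⁹ where ζ = e^{iπ/4}.
candidate 1: n = (-1, 3, -3, -3) → π⊥ ≈ (-5.24264, +3.00000); max(|x|,|y|,|x±y|/√2) = 5.82843 > 0.8 ⇒ ∉ W
candidate 2: n = (1, 0, -1, -1) → π⊥ ≈ (+0.29289, +0.29289); max(|x|,|y|,|x±y|/√2) = 0.41421 ≤ 0.8 ⇒ ∈ W
candidate 3: n = (1, 1, -1, 1) → π⊥ ≈ (+1.00000, +2.41421); max(|x|,|y|,|x±y|/√2) = 2.41421 > 0.8 ⇒ ∉ W
candidate 4: n = (-2, 0, 0, 1) → π⊥ ≈ (-1.29289, +0.70711); max(|x|,|y|,|x±y|/√2) = 1.41421 > 0.8 ⇒ ∉ W
candidate 5: n = (1, -3, -2, 1) → π⊥ ≈ (+3.82843, +0.58579); max(|x|,|y|,|x±y|/√2) = 3.82843 > 0.8 ⇒ ∉ W
candidate 6: n = (0, 1, 0, 0) → π⊥ ≈ (-0.70711, +0.70711); max(|x|,|y|,|x±y|/√2) = 1.00000 > 0.8 ⇒ ∉ W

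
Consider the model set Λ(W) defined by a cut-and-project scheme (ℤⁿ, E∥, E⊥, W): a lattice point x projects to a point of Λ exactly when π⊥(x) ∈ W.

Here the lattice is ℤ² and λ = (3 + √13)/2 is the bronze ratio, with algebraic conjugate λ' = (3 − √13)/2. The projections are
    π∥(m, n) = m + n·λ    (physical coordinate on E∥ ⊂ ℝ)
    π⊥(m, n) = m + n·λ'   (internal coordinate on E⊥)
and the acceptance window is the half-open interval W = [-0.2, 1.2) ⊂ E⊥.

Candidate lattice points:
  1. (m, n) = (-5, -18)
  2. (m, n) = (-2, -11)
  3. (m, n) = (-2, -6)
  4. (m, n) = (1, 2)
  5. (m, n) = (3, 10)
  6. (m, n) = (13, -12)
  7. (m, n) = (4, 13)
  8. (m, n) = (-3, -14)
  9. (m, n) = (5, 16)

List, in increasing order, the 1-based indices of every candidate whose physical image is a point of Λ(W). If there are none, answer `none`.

Numerically λ ≈ 3.302776 and λ' = −1/λ ≈ -0.302776.
candidate 1: (m,n)=(-5,-18) → π∥ = -5-18·λ ≈ -64.449961, π⊥ = -5-18·λ' ≈ 0.449961 ∈ [-0.2, 1.2) ⇒ IN Λ
candidate 2: (m,n)=(-2,-11) → π∥ = -2-11·λ ≈ -38.330532, π⊥ = -2-11·λ' ≈ 1.330532 ∉ [-0.2, 1.2) ⇒ out
candidate 3: (m,n)=(-2,-6) → π∥ = -2-6·λ ≈ -21.816654, π⊥ = -2-6·λ' ≈ -0.183346 ∈ [-0.2, 1.2) ⇒ IN Λ
candidate 4: (m,n)=(1,2) → π∥ = 1+2·λ ≈ 7.605551, π⊥ = 1+2·λ' ≈ 0.394449 ∈ [-0.2, 1.2) ⇒ IN Λ
candidate 5: (m,n)=(3,10) → π∥ = 3+10·λ ≈ 36.027756, π⊥ = 3+10·λ' ≈ -0.027756 ∈ [-0.2, 1.2) ⇒ IN Λ
candidate 6: (m,n)=(13,-12) → π∥ = 13-12·λ ≈ -26.633308, π⊥ = 13-12·λ' ≈ 16.633308 ∉ [-0.2, 1.2) ⇒ out
candidate 7: (m,n)=(4,13) → π∥ = 4+13·λ ≈ 46.936083, π⊥ = 4+13·λ' ≈ 0.063917 ∈ [-0.2, 1.2) ⇒ IN Λ
candidate 8: (m,n)=(-3,-14) → π∥ = -3-14·λ ≈ -49.238859, π⊥ = -3-14·λ' ≈ 1.238859 ∉ [-0.2, 1.2) ⇒ out
candidate 9: (m,n)=(5,16) → π∥ = 5+16·λ ≈ 57.844410, π⊥ = 5+16·λ' ≈ 0.155590 ∈ [-0.2, 1.2) ⇒ IN Λ

1, 3, 4, 5, 7, 9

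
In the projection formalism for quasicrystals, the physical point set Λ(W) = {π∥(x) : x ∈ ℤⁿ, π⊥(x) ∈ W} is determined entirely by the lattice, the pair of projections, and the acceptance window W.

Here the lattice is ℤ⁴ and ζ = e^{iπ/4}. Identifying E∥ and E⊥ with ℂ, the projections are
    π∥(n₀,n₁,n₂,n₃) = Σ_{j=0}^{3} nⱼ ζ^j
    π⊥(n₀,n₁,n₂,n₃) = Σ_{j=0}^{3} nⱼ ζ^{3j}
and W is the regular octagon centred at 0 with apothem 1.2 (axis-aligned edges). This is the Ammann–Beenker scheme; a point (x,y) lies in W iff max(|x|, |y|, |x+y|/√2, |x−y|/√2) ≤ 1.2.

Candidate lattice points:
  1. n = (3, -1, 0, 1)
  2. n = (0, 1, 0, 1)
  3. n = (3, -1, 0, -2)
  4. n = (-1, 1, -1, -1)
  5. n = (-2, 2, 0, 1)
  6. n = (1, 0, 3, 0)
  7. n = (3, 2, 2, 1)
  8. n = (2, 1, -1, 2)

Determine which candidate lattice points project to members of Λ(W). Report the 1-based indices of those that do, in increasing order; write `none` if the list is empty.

none

With ζ = e^{iπ/4} the internal vectors are ζ^0,ζ^3,ζ^6,ζ^9.
candidate 1: n = (3, -1, 0, 1) → π⊥ ≈ (+4.414214, +0.000000); max(|x|,|y|,|x±y|/√2) = 4.414214 > 1.2 ⇒ ∉ W
candidate 2: n = (0, 1, 0, 1) → π⊥ ≈ (+0.000000, +1.414214); max(|x|,|y|,|x±y|/√2) = 1.414214 > 1.2 ⇒ ∉ W
candidate 3: n = (3, -1, 0, -2) → π⊥ ≈ (+2.292893, -2.121320); max(|x|,|y|,|x±y|/√2) = 3.121320 > 1.2 ⇒ ∉ W
candidate 4: n = (-1, 1, -1, -1) → π⊥ ≈ (-2.414214, +1.000000); max(|x|,|y|,|x±y|/√2) = 2.414214 > 1.2 ⇒ ∉ W
candidate 5: n = (-2, 2, 0, 1) → π⊥ ≈ (-2.707107, +2.121320); max(|x|,|y|,|x±y|/√2) = 3.414214 > 1.2 ⇒ ∉ W
candidate 6: n = (1, 0, 3, 0) → π⊥ ≈ (+1.000000, -3.000000); max(|x|,|y|,|x±y|/√2) = 3.000000 > 1.2 ⇒ ∉ W
candidate 7: n = (3, 2, 2, 1) → π⊥ ≈ (+2.292893, +0.121320); max(|x|,|y|,|x±y|/√2) = 2.292893 > 1.2 ⇒ ∉ W
candidate 8: n = (2, 1, -1, 2) → π⊥ ≈ (+2.707107, +3.121320); max(|x|,|y|,|x±y|/√2) = 4.121320 > 1.2 ⇒ ∉ W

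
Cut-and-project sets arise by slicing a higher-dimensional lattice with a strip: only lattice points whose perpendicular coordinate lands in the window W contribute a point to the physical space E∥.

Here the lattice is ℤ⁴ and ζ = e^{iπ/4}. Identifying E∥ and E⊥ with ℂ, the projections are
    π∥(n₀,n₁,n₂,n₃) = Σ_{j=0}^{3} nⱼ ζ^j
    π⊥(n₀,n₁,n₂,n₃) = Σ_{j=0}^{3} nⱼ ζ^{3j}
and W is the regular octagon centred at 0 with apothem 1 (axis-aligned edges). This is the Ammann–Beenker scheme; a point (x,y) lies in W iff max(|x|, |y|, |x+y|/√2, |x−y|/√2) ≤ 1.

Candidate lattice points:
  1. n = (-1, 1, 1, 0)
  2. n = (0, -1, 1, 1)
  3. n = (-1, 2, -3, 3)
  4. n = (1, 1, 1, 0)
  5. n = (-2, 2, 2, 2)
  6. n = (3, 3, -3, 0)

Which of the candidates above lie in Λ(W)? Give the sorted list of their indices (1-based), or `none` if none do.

4

π⊥(n) = n₀ + n₁ζ³ + n₂ζ⁶ + n₃ζ⁹ where ζ = e^{iπ/4}.
candidate 1: n = (-1, 1, 1, 0) → π⊥ ≈ (-1.70711, -0.29289); max(|x|,|y|,|x±y|/√2) = 1.70711 > 1 ⇒ ∉ W
candidate 2: n = (0, -1, 1, 1) → π⊥ ≈ (+1.41421, -1.00000); max(|x|,|y|,|x±y|/√2) = 1.70711 > 1 ⇒ ∉ W
candidate 3: n = (-1, 2, -3, 3) → π⊥ ≈ (-0.29289, +6.53553); max(|x|,|y|,|x±y|/√2) = 6.53553 > 1 ⇒ ∉ W
candidate 4: n = (1, 1, 1, 0) → π⊥ ≈ (+0.29289, -0.29289); max(|x|,|y|,|x±y|/√2) = 0.41421 ≤ 1 ⇒ ∈ W
candidate 5: n = (-2, 2, 2, 2) → π⊥ ≈ (-2.00000, +0.82843); max(|x|,|y|,|x±y|/√2) = 2.00000 > 1 ⇒ ∉ W
candidate 6: n = (3, 3, -3, 0) → π⊥ ≈ (+0.87868, +5.12132); max(|x|,|y|,|x±y|/√2) = 5.12132 > 1 ⇒ ∉ W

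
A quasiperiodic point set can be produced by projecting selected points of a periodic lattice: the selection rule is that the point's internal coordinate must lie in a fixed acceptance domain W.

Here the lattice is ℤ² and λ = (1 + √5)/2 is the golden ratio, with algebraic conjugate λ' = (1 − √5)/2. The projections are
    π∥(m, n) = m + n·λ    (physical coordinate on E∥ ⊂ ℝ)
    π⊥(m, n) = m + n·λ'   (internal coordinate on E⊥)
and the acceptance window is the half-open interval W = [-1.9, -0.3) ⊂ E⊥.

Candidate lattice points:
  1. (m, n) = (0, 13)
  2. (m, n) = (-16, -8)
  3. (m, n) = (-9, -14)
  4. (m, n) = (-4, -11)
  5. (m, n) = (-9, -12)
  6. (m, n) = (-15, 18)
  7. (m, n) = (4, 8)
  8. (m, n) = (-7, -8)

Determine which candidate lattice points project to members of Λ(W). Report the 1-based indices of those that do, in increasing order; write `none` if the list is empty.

3, 5, 7

Compute λ' = (1−√5)/2 = -0.618034, so π⊥(m,n) = m -0.618034·n.
#1 (0,13): internal coord 0 + (13)·λ' = -8.034442; -8.034442 ∉ [-1.9, -0.3) → out
#2 (-16,-8): internal coord -16 + (-8)·λ' = -11.055728; -11.055728 ∉ [-1.9, -0.3) → out
#3 (-9,-14): internal coord -9 + (-14)·λ' = -0.347524; -0.347524 ∈ [-1.9, -0.3) → IN Λ
#4 (-4,-11): internal coord -4 + (-11)·λ' = +2.798374; +2.798374 ∉ [-1.9, -0.3) → out
#5 (-9,-12): internal coord -9 + (-12)·λ' = -1.583592; -1.583592 ∈ [-1.9, -0.3) → IN Λ
#6 (-15,18): internal coord -15 + (18)·λ' = -26.124612; -26.124612 ∉ [-1.9, -0.3) → out
#7 (4,8): internal coord 4 + (8)·λ' = -0.944272; -0.944272 ∈ [-1.9, -0.3) → IN Λ
#8 (-7,-8): internal coord -7 + (-8)·λ' = -2.055728; -2.055728 ∉ [-1.9, -0.3) → out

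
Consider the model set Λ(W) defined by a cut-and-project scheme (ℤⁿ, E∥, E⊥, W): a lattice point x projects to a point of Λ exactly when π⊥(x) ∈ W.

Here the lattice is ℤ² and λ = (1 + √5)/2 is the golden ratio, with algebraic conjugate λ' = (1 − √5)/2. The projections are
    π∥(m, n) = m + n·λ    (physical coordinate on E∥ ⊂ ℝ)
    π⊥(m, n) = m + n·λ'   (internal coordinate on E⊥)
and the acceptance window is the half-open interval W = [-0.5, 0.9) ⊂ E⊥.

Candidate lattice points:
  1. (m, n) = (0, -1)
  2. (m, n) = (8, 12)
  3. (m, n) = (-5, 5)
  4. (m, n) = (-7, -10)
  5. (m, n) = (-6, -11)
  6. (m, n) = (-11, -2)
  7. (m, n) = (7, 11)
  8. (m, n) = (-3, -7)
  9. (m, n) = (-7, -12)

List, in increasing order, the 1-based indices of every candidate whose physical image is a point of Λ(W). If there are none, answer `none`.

Compute λ' = (1−√5)/2 = -0.61803, so π⊥(m,n) = m -0.61803·n.
[1] lift (0,-1): star map gives 0.61803; window check -0.5 ≤ 0.61803 < 0.9 is true → IN Λ
[2] lift (8,12): star map gives 0.58359; window check -0.5 ≤ 0.58359 < 0.9 is true → IN Λ
[3] lift (-5,5): star map gives -8.09017; window check -0.5 ≤ -8.09017 < 0.9 is false → out
[4] lift (-7,-10): star map gives -0.81966; window check -0.5 ≤ -0.81966 < 0.9 is false → out
[5] lift (-6,-11): star map gives 0.79837; window check -0.5 ≤ 0.79837 < 0.9 is true → IN Λ
[6] lift (-11,-2): star map gives -9.76393; window check -0.5 ≤ -9.76393 < 0.9 is false → out
[7] lift (7,11): star map gives 0.20163; window check -0.5 ≤ 0.20163 < 0.9 is true → IN Λ
[8] lift (-3,-7): star map gives 1.32624; window check -0.5 ≤ 1.32624 < 0.9 is false → out
[9] lift (-7,-12): star map gives 0.41641; window check -0.5 ≤ 0.41641 < 0.9 is true → IN Λ

1, 2, 5, 7, 9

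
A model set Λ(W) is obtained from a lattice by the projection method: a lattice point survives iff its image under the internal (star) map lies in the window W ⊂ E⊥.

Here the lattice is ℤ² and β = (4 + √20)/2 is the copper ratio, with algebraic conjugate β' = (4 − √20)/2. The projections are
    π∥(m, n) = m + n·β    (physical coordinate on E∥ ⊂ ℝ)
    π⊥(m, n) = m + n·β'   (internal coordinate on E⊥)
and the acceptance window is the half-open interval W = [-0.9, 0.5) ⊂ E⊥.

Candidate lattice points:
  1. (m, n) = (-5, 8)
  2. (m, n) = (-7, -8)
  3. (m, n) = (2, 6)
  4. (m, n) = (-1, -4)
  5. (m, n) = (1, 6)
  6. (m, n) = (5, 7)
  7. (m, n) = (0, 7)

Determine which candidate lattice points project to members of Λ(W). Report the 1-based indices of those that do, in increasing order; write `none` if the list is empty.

Numerically β ≈ 4.2361 and β' = −1/β ≈ -0.2361.
[1] lift (-5,8): star map gives -6.8885; window check -0.9 ≤ -6.8885 < 0.5 is false → out
[2] lift (-7,-8): star map gives -5.1115; window check -0.9 ≤ -5.1115 < 0.5 is false → out
[3] lift (2,6): star map gives 0.5836; window check -0.9 ≤ 0.5836 < 0.5 is false → out
[4] lift (-1,-4): star map gives -0.0557; window check -0.9 ≤ -0.0557 < 0.5 is true → IN Λ
[5] lift (1,6): star map gives -0.4164; window check -0.9 ≤ -0.4164 < 0.5 is true → IN Λ
[6] lift (5,7): star map gives 3.3475; window check -0.9 ≤ 3.3475 < 0.5 is false → out
[7] lift (0,7): star map gives -1.6525; window check -0.9 ≤ -1.6525 < 0.5 is false → out

4, 5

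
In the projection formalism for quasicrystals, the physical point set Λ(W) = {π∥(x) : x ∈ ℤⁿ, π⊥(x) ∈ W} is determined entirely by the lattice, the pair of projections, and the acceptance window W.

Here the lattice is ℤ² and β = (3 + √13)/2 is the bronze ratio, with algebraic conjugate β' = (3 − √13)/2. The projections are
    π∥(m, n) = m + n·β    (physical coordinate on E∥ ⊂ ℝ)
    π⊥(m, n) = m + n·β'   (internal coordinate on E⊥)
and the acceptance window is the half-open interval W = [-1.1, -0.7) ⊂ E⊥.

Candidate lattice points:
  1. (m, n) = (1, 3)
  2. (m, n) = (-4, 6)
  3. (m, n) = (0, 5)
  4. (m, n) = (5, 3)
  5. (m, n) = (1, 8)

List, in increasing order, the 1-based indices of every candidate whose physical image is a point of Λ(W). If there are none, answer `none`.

Compute β' = (3−√13)/2 = -0.3028, so π⊥(m,n) = m -0.3028·n.
#1 (1,3): internal coord 1 + (3)·β' = +0.0917; +0.0917 ∉ [-1.1, -0.7) → out
#2 (-4,6): internal coord -4 + (6)·β' = -5.8167; -5.8167 ∉ [-1.1, -0.7) → out
#3 (0,5): internal coord 0 + (5)·β' = -1.5139; -1.5139 ∉ [-1.1, -0.7) → out
#4 (5,3): internal coord 5 + (3)·β' = +4.0917; +4.0917 ∉ [-1.1, -0.7) → out
#5 (1,8): internal coord 1 + (8)·β' = -1.4222; -1.4222 ∉ [-1.1, -0.7) → out

none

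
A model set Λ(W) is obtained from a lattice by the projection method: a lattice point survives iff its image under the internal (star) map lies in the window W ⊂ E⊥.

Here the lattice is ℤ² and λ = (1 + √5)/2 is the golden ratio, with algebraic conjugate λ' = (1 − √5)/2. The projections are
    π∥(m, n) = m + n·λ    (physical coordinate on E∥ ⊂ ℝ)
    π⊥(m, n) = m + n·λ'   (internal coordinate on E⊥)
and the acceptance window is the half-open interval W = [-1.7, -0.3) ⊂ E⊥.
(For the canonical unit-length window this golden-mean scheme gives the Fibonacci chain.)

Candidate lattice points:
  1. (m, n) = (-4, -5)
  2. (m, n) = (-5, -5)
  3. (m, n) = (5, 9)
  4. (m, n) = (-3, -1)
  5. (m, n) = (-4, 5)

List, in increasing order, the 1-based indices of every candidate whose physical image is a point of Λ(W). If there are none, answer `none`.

Numerically λ ≈ 1.6180 and λ' = −1/λ ≈ -0.6180.
[1] lift (-4,-5): star map gives -0.9098; window check -1.7 ≤ -0.9098 < -0.3 is true → IN Λ
[2] lift (-5,-5): star map gives -1.9098; window check -1.7 ≤ -1.9098 < -0.3 is false → out
[3] lift (5,9): star map gives -0.5623; window check -1.7 ≤ -0.5623 < -0.3 is true → IN Λ
[4] lift (-3,-1): star map gives -2.3820; window check -1.7 ≤ -2.3820 < -0.3 is false → out
[5] lift (-4,5): star map gives -7.0902; window check -1.7 ≤ -7.0902 < -0.3 is false → out

1, 3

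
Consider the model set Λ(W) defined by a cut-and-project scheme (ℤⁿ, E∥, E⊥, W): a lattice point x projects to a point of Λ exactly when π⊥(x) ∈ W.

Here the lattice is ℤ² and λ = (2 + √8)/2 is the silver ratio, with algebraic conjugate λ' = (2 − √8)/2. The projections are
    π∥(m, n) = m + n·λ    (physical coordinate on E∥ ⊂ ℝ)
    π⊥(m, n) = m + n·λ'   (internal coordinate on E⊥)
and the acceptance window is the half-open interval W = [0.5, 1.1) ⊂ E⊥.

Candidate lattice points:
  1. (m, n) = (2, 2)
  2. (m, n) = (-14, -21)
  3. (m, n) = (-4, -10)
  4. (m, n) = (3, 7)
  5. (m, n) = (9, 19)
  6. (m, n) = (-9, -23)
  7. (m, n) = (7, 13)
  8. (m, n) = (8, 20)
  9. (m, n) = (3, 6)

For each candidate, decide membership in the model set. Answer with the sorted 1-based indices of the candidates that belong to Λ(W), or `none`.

Numerically λ ≈ 2.4142 and λ' = −1/λ ≈ -0.4142.
candidate 1: (m,n)=(2,2) → π∥ = 2+2·λ ≈ 6.8284, π⊥ = 2+2·λ' ≈ 1.1716 ∉ [0.5, 1.1) ⇒ out
candidate 2: (m,n)=(-14,-21) → π∥ = -14-21·λ ≈ -64.6985, π⊥ = -14-21·λ' ≈ -5.3015 ∉ [0.5, 1.1) ⇒ out
candidate 3: (m,n)=(-4,-10) → π∥ = -4-10·λ ≈ -28.1421, π⊥ = -4-10·λ' ≈ 0.1421 ∉ [0.5, 1.1) ⇒ out
candidate 4: (m,n)=(3,7) → π∥ = 3+7·λ ≈ 19.8995, π⊥ = 3+7·λ' ≈ 0.1005 ∉ [0.5, 1.1) ⇒ out
candidate 5: (m,n)=(9,19) → π∥ = 9+19·λ ≈ 54.8701, π⊥ = 9+19·λ' ≈ 1.1299 ∉ [0.5, 1.1) ⇒ out
candidate 6: (m,n)=(-9,-23) → π∥ = -9-23·λ ≈ -64.5269, π⊥ = -9-23·λ' ≈ 0.5269 ∈ [0.5, 1.1) ⇒ IN Λ
candidate 7: (m,n)=(7,13) → π∥ = 7+13·λ ≈ 38.3848, π⊥ = 7+13·λ' ≈ 1.6152 ∉ [0.5, 1.1) ⇒ out
candidate 8: (m,n)=(8,20) → π∥ = 8+20·λ ≈ 56.2843, π⊥ = 8+20·λ' ≈ -0.2843 ∉ [0.5, 1.1) ⇒ out
candidate 9: (m,n)=(3,6) → π∥ = 3+6·λ ≈ 17.4853, π⊥ = 3+6·λ' ≈ 0.5147 ∈ [0.5, 1.1) ⇒ IN Λ

6, 9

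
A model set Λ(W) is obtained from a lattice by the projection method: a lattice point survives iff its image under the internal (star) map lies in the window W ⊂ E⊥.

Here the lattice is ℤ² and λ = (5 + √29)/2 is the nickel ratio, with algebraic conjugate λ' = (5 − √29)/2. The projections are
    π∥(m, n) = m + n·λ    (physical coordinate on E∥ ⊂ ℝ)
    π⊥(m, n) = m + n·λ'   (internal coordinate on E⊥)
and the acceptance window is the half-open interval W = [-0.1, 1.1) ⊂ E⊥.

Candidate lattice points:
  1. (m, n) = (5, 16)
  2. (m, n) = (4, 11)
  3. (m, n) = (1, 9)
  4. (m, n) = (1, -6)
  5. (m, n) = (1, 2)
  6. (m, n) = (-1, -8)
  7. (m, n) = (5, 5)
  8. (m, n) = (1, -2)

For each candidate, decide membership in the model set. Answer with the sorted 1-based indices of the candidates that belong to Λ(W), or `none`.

λ' = (5−√29)/2 ≈ -0.192582.
#1 (5,16): internal coord 5 + (16)·λ' = +1.918682; +1.918682 ∉ [-0.1, 1.1) → out
#2 (4,11): internal coord 4 + (11)·λ' = +1.881594; +1.881594 ∉ [-0.1, 1.1) → out
#3 (1,9): internal coord 1 + (9)·λ' = -0.733242; -0.733242 ∉ [-0.1, 1.1) → out
#4 (1,-6): internal coord 1 + (-6)·λ' = +2.155494; +2.155494 ∉ [-0.1, 1.1) → out
#5 (1,2): internal coord 1 + (2)·λ' = +0.614835; +0.614835 ∈ [-0.1, 1.1) → IN Λ
#6 (-1,-8): internal coord -1 + (-8)·λ' = +0.540659; +0.540659 ∈ [-0.1, 1.1) → IN Λ
#7 (5,5): internal coord 5 + (5)·λ' = +4.037088; +4.037088 ∉ [-0.1, 1.1) → out
#8 (1,-2): internal coord 1 + (-2)·λ' = +1.385165; +1.385165 ∉ [-0.1, 1.1) → out

5, 6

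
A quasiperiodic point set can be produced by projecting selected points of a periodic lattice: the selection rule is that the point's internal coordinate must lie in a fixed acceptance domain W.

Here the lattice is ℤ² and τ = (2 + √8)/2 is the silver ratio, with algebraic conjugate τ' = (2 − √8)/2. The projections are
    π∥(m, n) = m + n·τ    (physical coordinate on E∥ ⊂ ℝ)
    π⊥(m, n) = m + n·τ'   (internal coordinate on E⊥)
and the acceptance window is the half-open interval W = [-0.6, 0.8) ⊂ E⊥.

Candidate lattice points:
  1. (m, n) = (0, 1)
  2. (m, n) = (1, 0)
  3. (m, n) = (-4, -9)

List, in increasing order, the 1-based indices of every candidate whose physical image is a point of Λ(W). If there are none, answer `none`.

τ' = (2−√8)/2 ≈ -0.414214.
#1 (0,1): internal coord 0 + (1)·τ' = -0.414214; -0.414214 ∈ [-0.6, 0.8) → IN Λ
#2 (1,0): internal coord 1 + (0)·τ' = +1.000000; +1.000000 ∉ [-0.6, 0.8) → out
#3 (-4,-9): internal coord -4 + (-9)·τ' = -0.272078; -0.272078 ∈ [-0.6, 0.8) → IN Λ

1, 3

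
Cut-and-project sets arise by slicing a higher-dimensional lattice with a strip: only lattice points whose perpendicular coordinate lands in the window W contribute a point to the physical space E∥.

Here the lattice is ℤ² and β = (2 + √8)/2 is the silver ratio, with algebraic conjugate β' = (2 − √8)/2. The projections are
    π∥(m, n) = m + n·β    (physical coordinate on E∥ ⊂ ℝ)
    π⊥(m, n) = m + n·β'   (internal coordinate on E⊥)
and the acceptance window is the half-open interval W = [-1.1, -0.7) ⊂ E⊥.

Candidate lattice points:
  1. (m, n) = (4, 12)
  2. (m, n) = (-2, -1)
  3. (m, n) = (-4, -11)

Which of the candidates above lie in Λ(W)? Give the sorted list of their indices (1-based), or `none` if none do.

Compute β' = (2−√8)/2 = -0.4142, so π⊥(m,n) = m -0.4142·n.
#1 (4,12): internal coord 4 + (12)·β' = -0.9706; -0.9706 ∈ [-1.1, -0.7) → IN Λ
#2 (-2,-1): internal coord -2 + (-1)·β' = -1.5858; -1.5858 ∉ [-1.1, -0.7) → out
#3 (-4,-11): internal coord -4 + (-11)·β' = +0.5563; +0.5563 ∉ [-1.1, -0.7) → out

1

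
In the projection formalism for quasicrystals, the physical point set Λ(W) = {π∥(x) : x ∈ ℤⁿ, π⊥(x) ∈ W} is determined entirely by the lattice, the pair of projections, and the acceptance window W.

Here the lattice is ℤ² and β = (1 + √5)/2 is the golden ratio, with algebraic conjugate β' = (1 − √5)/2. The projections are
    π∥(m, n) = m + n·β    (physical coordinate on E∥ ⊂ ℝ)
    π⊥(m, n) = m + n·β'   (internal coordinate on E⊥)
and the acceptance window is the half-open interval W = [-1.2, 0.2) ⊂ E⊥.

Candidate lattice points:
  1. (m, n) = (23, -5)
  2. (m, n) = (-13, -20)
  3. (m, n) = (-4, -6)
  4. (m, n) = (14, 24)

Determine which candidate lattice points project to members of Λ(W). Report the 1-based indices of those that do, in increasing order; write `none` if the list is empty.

β' = (1−√5)/2 ≈ -0.61803.
[1] lift (23,-5): star map gives 26.09017; window check -1.2 ≤ 26.09017 < 0.2 is false → out
[2] lift (-13,-20): star map gives -0.63932; window check -1.2 ≤ -0.63932 < 0.2 is true → IN Λ
[3] lift (-4,-6): star map gives -0.29180; window check -1.2 ≤ -0.29180 < 0.2 is true → IN Λ
[4] lift (14,24): star map gives -0.83282; window check -1.2 ≤ -0.83282 < 0.2 is true → IN Λ

2, 3, 4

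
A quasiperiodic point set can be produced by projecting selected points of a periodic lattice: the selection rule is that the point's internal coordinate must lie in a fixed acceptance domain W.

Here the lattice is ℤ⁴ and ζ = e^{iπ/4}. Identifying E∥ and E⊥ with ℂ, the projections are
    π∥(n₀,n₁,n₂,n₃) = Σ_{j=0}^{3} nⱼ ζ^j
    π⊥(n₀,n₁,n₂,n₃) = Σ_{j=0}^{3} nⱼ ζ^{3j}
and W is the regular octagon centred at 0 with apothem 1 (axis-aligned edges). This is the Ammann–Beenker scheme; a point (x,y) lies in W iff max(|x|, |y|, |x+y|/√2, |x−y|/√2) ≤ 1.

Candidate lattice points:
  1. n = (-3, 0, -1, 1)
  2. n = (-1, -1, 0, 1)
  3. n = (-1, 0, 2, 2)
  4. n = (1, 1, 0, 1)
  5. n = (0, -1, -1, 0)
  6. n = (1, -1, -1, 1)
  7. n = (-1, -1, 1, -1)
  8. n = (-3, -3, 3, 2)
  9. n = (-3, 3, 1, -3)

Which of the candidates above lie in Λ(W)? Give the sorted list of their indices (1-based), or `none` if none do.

2, 3, 5

Internal map: ζ^{3j} for j=0..3 gives (1,0), (−√2/2,√2/2), (0,−1), (√2/2,√2/2).
#1 (-3, 0, -1, 1): internal (-2.292893, 1.707107); octagon support 2.828427 vs apothem 1 → ∉ W
#2 (-1, -1, 0, 1): internal (0.414214, 0.000000); octagon support 0.414214 vs apothem 1 → ∈ W
#3 (-1, 0, 2, 2): internal (0.414214, -0.585786); octagon support 0.707107 vs apothem 1 → ∈ W
#4 (1, 1, 0, 1): internal (1.000000, 1.414214); octagon support 1.707107 vs apothem 1 → ∉ W
#5 (0, -1, -1, 0): internal (0.707107, 0.292893); octagon support 0.707107 vs apothem 1 → ∈ W
#6 (1, -1, -1, 1): internal (2.414214, 1.000000); octagon support 2.414214 vs apothem 1 → ∉ W
#7 (-1, -1, 1, -1): internal (-1.000000, -2.414214); octagon support 2.414214 vs apothem 1 → ∉ W
#8 (-3, -3, 3, 2): internal (0.535534, -3.707107); octagon support 3.707107 vs apothem 1 → ∉ W
#9 (-3, 3, 1, -3): internal (-7.242641, -1.000000); octagon support 7.242641 vs apothem 1 → ∉ W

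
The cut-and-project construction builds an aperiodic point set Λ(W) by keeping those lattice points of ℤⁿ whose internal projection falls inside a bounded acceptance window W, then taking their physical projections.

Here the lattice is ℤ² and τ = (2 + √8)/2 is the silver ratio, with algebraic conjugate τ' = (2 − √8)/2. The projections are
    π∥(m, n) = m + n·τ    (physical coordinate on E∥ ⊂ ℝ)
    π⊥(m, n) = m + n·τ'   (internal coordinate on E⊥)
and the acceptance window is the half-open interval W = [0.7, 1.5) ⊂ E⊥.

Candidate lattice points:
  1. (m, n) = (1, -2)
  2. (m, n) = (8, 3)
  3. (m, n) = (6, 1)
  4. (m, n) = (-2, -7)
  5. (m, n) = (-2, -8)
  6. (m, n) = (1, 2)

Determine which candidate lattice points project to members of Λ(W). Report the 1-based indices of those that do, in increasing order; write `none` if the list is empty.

4, 5

τ' = (2−√8)/2 ≈ -0.41421.
[1] lift (1,-2): star map gives 1.82843; window check 0.7 ≤ 1.82843 < 1.5 is false → out
[2] lift (8,3): star map gives 6.75736; window check 0.7 ≤ 6.75736 < 1.5 is false → out
[3] lift (6,1): star map gives 5.58579; window check 0.7 ≤ 5.58579 < 1.5 is false → out
[4] lift (-2,-7): star map gives 0.89949; window check 0.7 ≤ 0.89949 < 1.5 is true → IN Λ
[5] lift (-2,-8): star map gives 1.31371; window check 0.7 ≤ 1.31371 < 1.5 is true → IN Λ
[6] lift (1,2): star map gives 0.17157; window check 0.7 ≤ 0.17157 < 1.5 is false → out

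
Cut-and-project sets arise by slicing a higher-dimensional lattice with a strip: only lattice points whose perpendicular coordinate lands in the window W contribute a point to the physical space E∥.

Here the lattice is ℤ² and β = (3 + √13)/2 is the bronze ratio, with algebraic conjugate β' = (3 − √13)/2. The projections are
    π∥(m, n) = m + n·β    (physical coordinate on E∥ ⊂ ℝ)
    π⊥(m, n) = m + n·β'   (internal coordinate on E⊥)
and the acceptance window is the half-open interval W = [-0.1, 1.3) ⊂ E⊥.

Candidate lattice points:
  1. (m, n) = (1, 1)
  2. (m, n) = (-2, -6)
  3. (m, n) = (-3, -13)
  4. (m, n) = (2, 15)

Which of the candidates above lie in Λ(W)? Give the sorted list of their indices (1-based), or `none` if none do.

β' = (3−√13)/2 ≈ -0.302776.
candidate 1: (m,n)=(1,1) → π∥ = 1+1·β ≈ 4.302776, π⊥ = 1+1·β' ≈ 0.697224 ∈ [-0.1, 1.3) ⇒ IN Λ
candidate 2: (m,n)=(-2,-6) → π∥ = -2-6·β ≈ -21.816654, π⊥ = -2-6·β' ≈ -0.183346 ∉ [-0.1, 1.3) ⇒ out
candidate 3: (m,n)=(-3,-13) → π∥ = -3-13·β ≈ -45.936083, π⊥ = -3-13·β' ≈ 0.936083 ∈ [-0.1, 1.3) ⇒ IN Λ
candidate 4: (m,n)=(2,15) → π∥ = 2+15·β ≈ 51.541635, π⊥ = 2+15·β' ≈ -2.541635 ∉ [-0.1, 1.3) ⇒ out

1, 3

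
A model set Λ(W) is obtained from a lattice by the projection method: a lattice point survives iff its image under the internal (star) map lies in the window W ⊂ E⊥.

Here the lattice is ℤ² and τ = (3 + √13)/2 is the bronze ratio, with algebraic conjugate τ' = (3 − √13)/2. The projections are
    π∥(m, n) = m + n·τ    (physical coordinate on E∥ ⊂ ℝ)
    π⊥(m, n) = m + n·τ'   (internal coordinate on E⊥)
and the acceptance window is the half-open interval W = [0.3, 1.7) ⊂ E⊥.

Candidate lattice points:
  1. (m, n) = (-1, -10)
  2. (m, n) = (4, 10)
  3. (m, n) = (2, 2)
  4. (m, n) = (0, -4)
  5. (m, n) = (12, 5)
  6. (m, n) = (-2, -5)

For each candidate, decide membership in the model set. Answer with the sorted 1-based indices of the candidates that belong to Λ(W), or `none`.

2, 3, 4

τ' = (3−√13)/2 ≈ -0.3028.
#1 (-1,-10): internal coord -1 + (-10)·τ' = +2.0278; +2.0278 ∉ [0.3, 1.7) → out
#2 (4,10): internal coord 4 + (10)·τ' = +0.9722; +0.9722 ∈ [0.3, 1.7) → IN Λ
#3 (2,2): internal coord 2 + (2)·τ' = +1.3944; +1.3944 ∈ [0.3, 1.7) → IN Λ
#4 (0,-4): internal coord 0 + (-4)·τ' = +1.2111; +1.2111 ∈ [0.3, 1.7) → IN Λ
#5 (12,5): internal coord 12 + (5)·τ' = +10.4861; +10.4861 ∉ [0.3, 1.7) → out
#6 (-2,-5): internal coord -2 + (-5)·τ' = -0.4861; -0.4861 ∉ [0.3, 1.7) → out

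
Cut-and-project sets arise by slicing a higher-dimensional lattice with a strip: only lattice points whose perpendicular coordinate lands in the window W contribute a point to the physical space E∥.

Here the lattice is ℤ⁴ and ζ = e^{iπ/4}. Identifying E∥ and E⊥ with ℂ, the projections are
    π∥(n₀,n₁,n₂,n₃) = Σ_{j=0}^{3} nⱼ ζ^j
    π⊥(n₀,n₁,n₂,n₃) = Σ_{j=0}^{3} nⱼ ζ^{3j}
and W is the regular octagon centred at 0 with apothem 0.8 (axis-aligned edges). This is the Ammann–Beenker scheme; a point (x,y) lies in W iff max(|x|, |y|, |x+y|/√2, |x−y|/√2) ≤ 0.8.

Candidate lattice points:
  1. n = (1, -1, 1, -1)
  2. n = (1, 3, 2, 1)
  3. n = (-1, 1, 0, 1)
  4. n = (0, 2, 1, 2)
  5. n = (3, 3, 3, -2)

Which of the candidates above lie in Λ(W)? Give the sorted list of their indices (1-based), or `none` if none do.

π⊥(n) = n₀ + n₁ζ³ + n₂ζ⁶ + n₃ζ⁹ where ζ = e^{iπ/4}.
candidate 1: n = (1, -1, 1, -1) → π⊥ ≈ (+1.00000, -2.41421); max(|x|,|y|,|x±y|/√2) = 2.41421 > 0.8 ⇒ ∉ W
candidate 2: n = (1, 3, 2, 1) → π⊥ ≈ (-0.41421, +0.82843); max(|x|,|y|,|x±y|/√2) = 0.87868 > 0.8 ⇒ ∉ W
candidate 3: n = (-1, 1, 0, 1) → π⊥ ≈ (-1.00000, +1.41421); max(|x|,|y|,|x±y|/√2) = 1.70711 > 0.8 ⇒ ∉ W
candidate 4: n = (0, 2, 1, 2) → π⊥ ≈ (+0.00000, +1.82843); max(|x|,|y|,|x±y|/√2) = 1.82843 > 0.8 ⇒ ∉ W
candidate 5: n = (3, 3, 3, -2) → π⊥ ≈ (-0.53553, -2.29289); max(|x|,|y|,|x±y|/√2) = 2.29289 > 0.8 ⇒ ∉ W

none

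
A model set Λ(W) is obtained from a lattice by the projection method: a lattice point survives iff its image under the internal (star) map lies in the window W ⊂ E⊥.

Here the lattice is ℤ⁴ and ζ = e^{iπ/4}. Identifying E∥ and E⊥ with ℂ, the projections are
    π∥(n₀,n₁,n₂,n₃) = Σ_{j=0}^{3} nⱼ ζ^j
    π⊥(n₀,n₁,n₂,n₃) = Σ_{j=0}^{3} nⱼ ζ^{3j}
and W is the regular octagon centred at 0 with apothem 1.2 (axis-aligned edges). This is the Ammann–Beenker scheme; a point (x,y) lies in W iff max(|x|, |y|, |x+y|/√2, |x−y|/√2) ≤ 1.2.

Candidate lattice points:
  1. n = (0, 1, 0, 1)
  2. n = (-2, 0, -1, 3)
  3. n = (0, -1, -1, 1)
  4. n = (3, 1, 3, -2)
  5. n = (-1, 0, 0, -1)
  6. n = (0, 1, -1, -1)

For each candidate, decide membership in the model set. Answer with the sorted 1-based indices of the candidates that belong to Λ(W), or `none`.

none

π⊥(n) = n₀ + n₁ζ³ + n₂ζ⁶ + n₃ζ⁹ where ζ = e^{iπ/4}.
candidate 1: n = (0, 1, 0, 1) → π⊥ ≈ (+0.0000, +1.4142); max(|x|,|y|,|x±y|/√2) = 1.4142 > 1.2 ⇒ ∉ W
candidate 2: n = (-2, 0, -1, 3) → π⊥ ≈ (+0.1213, +3.1213); max(|x|,|y|,|x±y|/√2) = 3.1213 > 1.2 ⇒ ∉ W
candidate 3: n = (0, -1, -1, 1) → π⊥ ≈ (+1.4142, +1.0000); max(|x|,|y|,|x±y|/√2) = 1.7071 > 1.2 ⇒ ∉ W
candidate 4: n = (3, 1, 3, -2) → π⊥ ≈ (+0.8787, -3.7071); max(|x|,|y|,|x±y|/√2) = 3.7071 > 1.2 ⇒ ∉ W
candidate 5: n = (-1, 0, 0, -1) → π⊥ ≈ (-1.7071, -0.7071); max(|x|,|y|,|x±y|/√2) = 1.7071 > 1.2 ⇒ ∉ W
candidate 6: n = (0, 1, -1, -1) → π⊥ ≈ (-1.4142, +1.0000); max(|x|,|y|,|x±y|/√2) = 1.7071 > 1.2 ⇒ ∉ W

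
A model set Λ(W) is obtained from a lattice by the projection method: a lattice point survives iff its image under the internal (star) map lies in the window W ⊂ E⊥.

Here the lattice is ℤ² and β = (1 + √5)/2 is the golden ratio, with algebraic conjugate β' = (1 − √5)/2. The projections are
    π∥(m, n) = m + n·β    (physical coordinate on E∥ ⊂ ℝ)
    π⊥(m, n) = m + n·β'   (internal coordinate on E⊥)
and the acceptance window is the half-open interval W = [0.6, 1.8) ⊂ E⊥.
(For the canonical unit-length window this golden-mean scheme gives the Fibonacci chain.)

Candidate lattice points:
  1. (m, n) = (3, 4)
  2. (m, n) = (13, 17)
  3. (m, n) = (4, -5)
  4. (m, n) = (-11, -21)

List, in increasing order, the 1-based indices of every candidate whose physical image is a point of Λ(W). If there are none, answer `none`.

none

Numerically β ≈ 1.6180 and β' = −1/β ≈ -0.6180.
#1 (3,4): internal coord 3 + (4)·β' = +0.5279; +0.5279 ∉ [0.6, 1.8) → out
#2 (13,17): internal coord 13 + (17)·β' = +2.4934; +2.4934 ∉ [0.6, 1.8) → out
#3 (4,-5): internal coord 4 + (-5)·β' = +7.0902; +7.0902 ∉ [0.6, 1.8) → out
#4 (-11,-21): internal coord -11 + (-21)·β' = +1.9787; +1.9787 ∉ [0.6, 1.8) → out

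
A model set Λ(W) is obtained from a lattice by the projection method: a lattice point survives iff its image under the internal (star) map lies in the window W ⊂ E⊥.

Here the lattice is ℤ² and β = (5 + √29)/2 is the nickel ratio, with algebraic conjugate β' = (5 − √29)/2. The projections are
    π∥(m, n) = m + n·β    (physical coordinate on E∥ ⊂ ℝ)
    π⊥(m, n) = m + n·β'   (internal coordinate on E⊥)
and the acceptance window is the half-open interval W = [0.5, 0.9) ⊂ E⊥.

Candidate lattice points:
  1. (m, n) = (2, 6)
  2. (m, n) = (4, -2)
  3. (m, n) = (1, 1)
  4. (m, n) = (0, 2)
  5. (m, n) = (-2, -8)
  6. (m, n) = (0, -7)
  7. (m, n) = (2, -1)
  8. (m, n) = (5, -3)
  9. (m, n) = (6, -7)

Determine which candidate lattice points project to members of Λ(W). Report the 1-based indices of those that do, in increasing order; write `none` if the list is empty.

β' = (5−√29)/2 ≈ -0.19258.
#1 (2,6): internal coord 2 + (6)·β' = +0.84451; +0.84451 ∈ [0.5, 0.9) → IN Λ
#2 (4,-2): internal coord 4 + (-2)·β' = +4.38516; +4.38516 ∉ [0.5, 0.9) → out
#3 (1,1): internal coord 1 + (1)·β' = +0.80742; +0.80742 ∈ [0.5, 0.9) → IN Λ
#4 (0,2): internal coord 0 + (2)·β' = -0.38516; -0.38516 ∉ [0.5, 0.9) → out
#5 (-2,-8): internal coord -2 + (-8)·β' = -0.45934; -0.45934 ∉ [0.5, 0.9) → out
#6 (0,-7): internal coord 0 + (-7)·β' = +1.34808; +1.34808 ∉ [0.5, 0.9) → out
#7 (2,-1): internal coord 2 + (-1)·β' = +2.19258; +2.19258 ∉ [0.5, 0.9) → out
#8 (5,-3): internal coord 5 + (-3)·β' = +5.57775; +5.57775 ∉ [0.5, 0.9) → out
#9 (6,-7): internal coord 6 + (-7)·β' = +7.34808; +7.34808 ∉ [0.5, 0.9) → out

1, 3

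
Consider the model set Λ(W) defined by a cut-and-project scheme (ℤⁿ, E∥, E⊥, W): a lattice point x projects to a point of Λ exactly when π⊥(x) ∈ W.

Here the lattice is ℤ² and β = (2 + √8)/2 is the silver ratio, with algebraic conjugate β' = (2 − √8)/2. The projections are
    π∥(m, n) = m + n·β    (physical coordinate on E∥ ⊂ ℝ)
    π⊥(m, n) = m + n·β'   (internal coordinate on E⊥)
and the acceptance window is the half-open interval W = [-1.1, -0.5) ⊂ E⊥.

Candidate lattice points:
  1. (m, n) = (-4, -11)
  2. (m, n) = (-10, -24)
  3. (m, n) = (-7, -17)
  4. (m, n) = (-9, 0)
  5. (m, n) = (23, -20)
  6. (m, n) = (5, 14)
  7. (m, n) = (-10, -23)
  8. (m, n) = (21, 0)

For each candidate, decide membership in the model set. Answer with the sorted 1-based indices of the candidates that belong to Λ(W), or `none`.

6

Numerically β ≈ 2.4142 and β' = −1/β ≈ -0.4142.
#1 (-4,-11): internal coord -4 + (-11)·β' = +0.5563; +0.5563 ∉ [-1.1, -0.5) → out
#2 (-10,-24): internal coord -10 + (-24)·β' = -0.0589; -0.0589 ∉ [-1.1, -0.5) → out
#3 (-7,-17): internal coord -7 + (-17)·β' = +0.0416; +0.0416 ∉ [-1.1, -0.5) → out
#4 (-9,0): internal coord -9 + (0)·β' = -9.0000; -9.0000 ∉ [-1.1, -0.5) → out
#5 (23,-20): internal coord 23 + (-20)·β' = +31.2843; +31.2843 ∉ [-1.1, -0.5) → out
#6 (5,14): internal coord 5 + (14)·β' = -0.7990; -0.7990 ∈ [-1.1, -0.5) → IN Λ
#7 (-10,-23): internal coord -10 + (-23)·β' = -0.4731; -0.4731 ∉ [-1.1, -0.5) → out
#8 (21,0): internal coord 21 + (0)·β' = +21.0000; +21.0000 ∉ [-1.1, -0.5) → out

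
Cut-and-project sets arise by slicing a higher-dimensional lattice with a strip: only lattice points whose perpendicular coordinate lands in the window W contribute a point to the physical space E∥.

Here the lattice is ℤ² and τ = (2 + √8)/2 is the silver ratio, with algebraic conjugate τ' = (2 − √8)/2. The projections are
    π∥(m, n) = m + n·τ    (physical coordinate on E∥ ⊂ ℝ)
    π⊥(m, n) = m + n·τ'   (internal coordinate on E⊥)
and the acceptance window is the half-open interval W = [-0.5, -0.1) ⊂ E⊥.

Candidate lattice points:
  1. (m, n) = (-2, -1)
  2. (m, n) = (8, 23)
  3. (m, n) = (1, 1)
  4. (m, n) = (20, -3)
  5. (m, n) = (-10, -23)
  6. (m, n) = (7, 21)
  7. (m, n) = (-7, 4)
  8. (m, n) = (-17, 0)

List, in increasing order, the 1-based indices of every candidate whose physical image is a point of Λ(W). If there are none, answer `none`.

5

Compute τ' = (2−√8)/2 = -0.414214, so π⊥(m,n) = m -0.414214·n.
#1 (-2,-1): internal coord -2 + (-1)·τ' = -1.585786; -1.585786 ∉ [-0.5, -0.1) → out
#2 (8,23): internal coord 8 + (23)·τ' = -1.526912; -1.526912 ∉ [-0.5, -0.1) → out
#3 (1,1): internal coord 1 + (1)·τ' = +0.585786; +0.585786 ∉ [-0.5, -0.1) → out
#4 (20,-3): internal coord 20 + (-3)·τ' = +21.242641; +21.242641 ∉ [-0.5, -0.1) → out
#5 (-10,-23): internal coord -10 + (-23)·τ' = -0.473088; -0.473088 ∈ [-0.5, -0.1) → IN Λ
#6 (7,21): internal coord 7 + (21)·τ' = -1.698485; -1.698485 ∉ [-0.5, -0.1) → out
#7 (-7,4): internal coord -7 + (4)·τ' = -8.656854; -8.656854 ∉ [-0.5, -0.1) → out
#8 (-17,0): internal coord -17 + (0)·τ' = -17.000000; -17.000000 ∉ [-0.5, -0.1) → out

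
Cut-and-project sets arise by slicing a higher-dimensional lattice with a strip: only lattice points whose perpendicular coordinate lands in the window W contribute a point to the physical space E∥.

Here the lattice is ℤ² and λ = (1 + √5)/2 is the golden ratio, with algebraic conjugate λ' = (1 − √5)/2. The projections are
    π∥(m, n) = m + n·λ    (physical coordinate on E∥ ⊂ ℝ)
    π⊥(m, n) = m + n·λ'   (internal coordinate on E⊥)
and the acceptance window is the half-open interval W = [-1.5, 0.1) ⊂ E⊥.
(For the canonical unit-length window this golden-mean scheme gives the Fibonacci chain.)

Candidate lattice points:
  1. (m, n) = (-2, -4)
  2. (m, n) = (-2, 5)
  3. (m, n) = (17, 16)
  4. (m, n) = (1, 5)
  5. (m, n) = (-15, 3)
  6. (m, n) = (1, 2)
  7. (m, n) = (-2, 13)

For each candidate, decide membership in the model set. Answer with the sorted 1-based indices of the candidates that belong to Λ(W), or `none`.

Compute λ' = (1−√5)/2 = -0.618034, so π⊥(m,n) = m -0.618034·n.
#1 (-2,-4): internal coord -2 + (-4)·λ' = +0.472136; +0.472136 ∉ [-1.5, 0.1) → out
#2 (-2,5): internal coord -2 + (5)·λ' = -5.090170; -5.090170 ∉ [-1.5, 0.1) → out
#3 (17,16): internal coord 17 + (16)·λ' = +7.111456; +7.111456 ∉ [-1.5, 0.1) → out
#4 (1,5): internal coord 1 + (5)·λ' = -2.090170; -2.090170 ∉ [-1.5, 0.1) → out
#5 (-15,3): internal coord -15 + (3)·λ' = -16.854102; -16.854102 ∉ [-1.5, 0.1) → out
#6 (1,2): internal coord 1 + (2)·λ' = -0.236068; -0.236068 ∈ [-1.5, 0.1) → IN Λ
#7 (-2,13): internal coord -2 + (13)·λ' = -10.034442; -10.034442 ∉ [-1.5, 0.1) → out

6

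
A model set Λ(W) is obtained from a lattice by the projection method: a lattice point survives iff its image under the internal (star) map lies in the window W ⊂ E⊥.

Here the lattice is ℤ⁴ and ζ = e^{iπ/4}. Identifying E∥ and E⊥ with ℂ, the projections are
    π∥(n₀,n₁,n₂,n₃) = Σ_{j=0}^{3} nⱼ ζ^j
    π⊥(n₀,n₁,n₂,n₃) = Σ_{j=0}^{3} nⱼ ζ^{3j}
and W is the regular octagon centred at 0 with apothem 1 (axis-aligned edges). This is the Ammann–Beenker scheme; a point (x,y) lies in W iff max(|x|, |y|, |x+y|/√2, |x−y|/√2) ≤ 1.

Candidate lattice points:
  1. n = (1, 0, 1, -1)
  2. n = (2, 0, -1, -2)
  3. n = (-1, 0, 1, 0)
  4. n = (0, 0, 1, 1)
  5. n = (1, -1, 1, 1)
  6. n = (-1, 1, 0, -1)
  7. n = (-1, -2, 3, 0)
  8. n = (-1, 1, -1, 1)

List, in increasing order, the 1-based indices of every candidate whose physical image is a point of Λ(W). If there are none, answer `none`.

π⊥(n) = n₀ + n₁ζ³ + n₂ζ⁶ + n₃ζ⁹ where ζ = e^{iπ/4}.
#1 (1, 0, 1, -1): internal (0.2929, -1.7071); octagon support 1.7071 vs apothem 1 → ∉ W
#2 (2, 0, -1, -2): internal (0.5858, -0.4142); octagon support 0.7071 vs apothem 1 → ∈ W
#3 (-1, 0, 1, 0): internal (-1.0000, -1.0000); octagon support 1.4142 vs apothem 1 → ∉ W
#4 (0, 0, 1, 1): internal (0.7071, -0.2929); octagon support 0.7071 vs apothem 1 → ∈ W
#5 (1, -1, 1, 1): internal (2.4142, -1.0000); octagon support 2.4142 vs apothem 1 → ∉ W
#6 (-1, 1, 0, -1): internal (-2.4142, 0.0000); octagon support 2.4142 vs apothem 1 → ∉ W
#7 (-1, -2, 3, 0): internal (0.4142, -4.4142); octagon support 4.4142 vs apothem 1 → ∉ W
#8 (-1, 1, -1, 1): internal (-1.0000, 2.4142); octagon support 2.4142 vs apothem 1 → ∉ W

2, 4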